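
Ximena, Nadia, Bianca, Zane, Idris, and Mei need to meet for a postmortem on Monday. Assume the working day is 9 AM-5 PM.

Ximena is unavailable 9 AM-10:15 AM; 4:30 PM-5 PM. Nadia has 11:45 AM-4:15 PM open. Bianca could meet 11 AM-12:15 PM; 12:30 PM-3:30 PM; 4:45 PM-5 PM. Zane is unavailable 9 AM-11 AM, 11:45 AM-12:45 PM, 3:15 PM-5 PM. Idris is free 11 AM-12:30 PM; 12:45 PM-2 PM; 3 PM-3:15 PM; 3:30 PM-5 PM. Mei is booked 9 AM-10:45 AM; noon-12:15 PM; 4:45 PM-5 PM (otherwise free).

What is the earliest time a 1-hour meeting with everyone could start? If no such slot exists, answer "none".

12:45

Ximena free: 10:15-16:30 (invert busy blocks within the working day).
Nadia free: 11:45-16:15.
Bianca free: 11:00-12:15, 12:30-15:30, 16:45-17:00.
Zane free: 11:00-11:45, 12:45-15:15 (invert busy blocks within the working day).
Idris free: 11:00-12:30, 12:45-14:00, 15:00-15:15, 15:30-17:00.
Mei free: 10:45-12:00, 12:15-16:45 (invert busy blocks within the working day).
Ximena ∩ Nadia: 11:45-16:15.
Ximena ∩ Nadia ∩ Bianca: 11:45-12:15, 12:30-15:30.
Ximena ∩ Nadia ∩ Bianca ∩ Zane: 12:45-15:15.
Ximena ∩ Nadia ∩ Bianca ∩ Zane ∩ Idris: 12:45-14:00, 15:00-15:15.
Ximena ∩ Nadia ∩ Bianca ∩ Zane ∩ Idris ∩ Mei: 12:45-14:00, 15:00-15:15.
The first common window of at least 60 minutes is 12:45-14:00, so the earliest start is 12:45.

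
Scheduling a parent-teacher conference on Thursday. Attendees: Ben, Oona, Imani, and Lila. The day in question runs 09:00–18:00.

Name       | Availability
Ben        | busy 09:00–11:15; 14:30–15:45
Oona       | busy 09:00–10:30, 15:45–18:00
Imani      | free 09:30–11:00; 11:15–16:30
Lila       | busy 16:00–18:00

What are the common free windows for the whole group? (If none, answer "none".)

11:15-14:30

Ben free: 11:15-14:30, 15:45-18:00 (invert busy blocks within the working day).
Oona free: 10:30-15:45 (invert busy blocks within the working day).
Imani free: 09:30-11:00, 11:15-16:30.
Lila free: 09:00-16:00 (invert busy blocks within the working day).
Ben ∩ Oona: 11:15-14:30.
Ben ∩ Oona ∩ Imani: 11:15-14:30.
Ben ∩ Oona ∩ Imani ∩ Lila: 11:15-14:30.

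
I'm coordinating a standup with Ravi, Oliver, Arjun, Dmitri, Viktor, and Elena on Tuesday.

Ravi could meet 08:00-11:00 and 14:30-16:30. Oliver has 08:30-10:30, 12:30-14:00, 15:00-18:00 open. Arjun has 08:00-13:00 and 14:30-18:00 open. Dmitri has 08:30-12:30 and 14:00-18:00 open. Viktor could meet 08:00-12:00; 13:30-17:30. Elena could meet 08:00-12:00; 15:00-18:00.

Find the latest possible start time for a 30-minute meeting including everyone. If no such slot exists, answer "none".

16:00

Ravi ∩ Oliver: 08:30-10:30, 15:00-16:30.
Ravi ∩ Oliver ∩ Arjun: 08:30-10:30, 15:00-16:30.
Ravi ∩ Oliver ∩ Arjun ∩ Dmitri: 08:30-10:30, 15:00-16:30.
Ravi ∩ Oliver ∩ Arjun ∩ Dmitri ∩ Viktor: 08:30-10:30, 15:00-16:30.
Ravi ∩ Oliver ∩ Arjun ∩ Dmitri ∩ Viktor ∩ Elena: 08:30-10:30, 15:00-16:30.
Those are the intersection windows.
The last common window of at least 30 minutes is 15:00-16:30; a 30-minute meeting can start as late as 16:00 and still end by 16:30.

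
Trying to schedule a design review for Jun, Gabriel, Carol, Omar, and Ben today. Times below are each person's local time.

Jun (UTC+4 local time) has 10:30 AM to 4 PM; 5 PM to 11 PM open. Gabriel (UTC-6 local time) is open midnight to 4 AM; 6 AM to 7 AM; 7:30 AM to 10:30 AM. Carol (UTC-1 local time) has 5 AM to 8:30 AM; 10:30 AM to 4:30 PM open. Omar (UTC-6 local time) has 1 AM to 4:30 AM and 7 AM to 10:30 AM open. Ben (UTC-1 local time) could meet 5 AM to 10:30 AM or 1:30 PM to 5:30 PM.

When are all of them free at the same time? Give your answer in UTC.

07:00-09:30, 14:30-16:30

Jun in UTC: 06:30-12:00, 13:00-19:00 (subtract 4h to convert from UTC+4).
Gabriel in UTC: 06:00-10:00, 12:00-13:00, 13:30-16:30 (add 6h to convert from UTC-6).
Carol in UTC: 06:00-09:30, 11:30-17:30 (add 1h to convert from UTC-1).
Omar in UTC: 07:00-10:30, 13:00-16:30 (add 6h to convert from UTC-6).
Ben in UTC: 06:00-11:30, 14:30-18:30 (add 1h to convert from UTC-1).
Jun ∩ Gabriel: 06:30-10:00, 13:30-16:30.
Jun ∩ Gabriel ∩ Carol: 06:30-09:30, 13:30-16:30.
Jun ∩ Gabriel ∩ Carol ∩ Omar: 07:00-09:30, 13:30-16:30.
Jun ∩ Gabriel ∩ Carol ∩ Omar ∩ Ben: 07:00-09:30, 14:30-16:30.
So the common availability across everyone is 07:00-09:30, 14:30-16:30.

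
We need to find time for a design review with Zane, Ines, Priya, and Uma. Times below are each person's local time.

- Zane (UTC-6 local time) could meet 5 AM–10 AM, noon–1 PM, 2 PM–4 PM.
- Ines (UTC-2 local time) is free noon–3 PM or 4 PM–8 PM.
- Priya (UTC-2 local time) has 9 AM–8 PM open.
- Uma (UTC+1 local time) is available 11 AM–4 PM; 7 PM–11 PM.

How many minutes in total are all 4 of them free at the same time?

Zane in UTC: 11:00-16:00, 18:00-19:00, 20:00-22:00 (add 6h to convert from UTC-6).
Ines in UTC: 14:00-17:00, 18:00-22:00 (add 2h to convert from UTC-2).
Priya in UTC: 11:00-22:00 (add 2h to convert from UTC-2).
Uma in UTC: 10:00-15:00, 18:00-22:00 (subtract 1h to convert from UTC+1).
Zane ∩ Ines: 14:00-16:00, 18:00-19:00, 20:00-22:00.
Zane ∩ Ines ∩ Priya: 14:00-16:00, 18:00-19:00, 20:00-22:00.
Zane ∩ Ines ∩ Priya ∩ Uma: 14:00-15:00, 18:00-19:00, 20:00-22:00.
Summing the common windows: 60 + 60 + 120 = 240 minutes.

240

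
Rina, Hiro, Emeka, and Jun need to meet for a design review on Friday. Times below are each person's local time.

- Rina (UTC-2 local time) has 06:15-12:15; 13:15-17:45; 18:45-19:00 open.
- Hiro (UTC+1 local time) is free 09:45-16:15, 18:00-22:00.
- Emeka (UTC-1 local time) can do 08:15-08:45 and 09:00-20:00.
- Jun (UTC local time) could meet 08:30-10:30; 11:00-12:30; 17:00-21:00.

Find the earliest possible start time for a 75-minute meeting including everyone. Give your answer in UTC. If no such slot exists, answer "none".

11:00

Rina in UTC: 08:15-14:15, 15:15-19:45, 20:45-21:00 (add 2h to convert from UTC-2).
Hiro in UTC: 08:45-15:15, 17:00-21:00 (subtract 1h to convert from UTC+1).
Emeka in UTC: 09:15-09:45, 10:00-21:00 (add 1h to convert from UTC-1).
Jun in UTC: 08:30-10:30, 11:00-12:30, 17:00-21:00.
Rina ∩ Hiro: 08:45-14:15, 17:00-19:45, 20:45-21:00.
Rina ∩ Hiro ∩ Emeka: 09:15-09:45, 10:00-14:15, 17:00-19:45, 20:45-21:00.
Rina ∩ Hiro ∩ Emeka ∩ Jun: 09:15-09:45, 10:00-10:30, 11:00-12:30, 17:00-19:45, 20:45-21:00.
Those are the intersection windows.
The first common window of at least 75 minutes is 11:00-12:30, so the earliest start is 11:00.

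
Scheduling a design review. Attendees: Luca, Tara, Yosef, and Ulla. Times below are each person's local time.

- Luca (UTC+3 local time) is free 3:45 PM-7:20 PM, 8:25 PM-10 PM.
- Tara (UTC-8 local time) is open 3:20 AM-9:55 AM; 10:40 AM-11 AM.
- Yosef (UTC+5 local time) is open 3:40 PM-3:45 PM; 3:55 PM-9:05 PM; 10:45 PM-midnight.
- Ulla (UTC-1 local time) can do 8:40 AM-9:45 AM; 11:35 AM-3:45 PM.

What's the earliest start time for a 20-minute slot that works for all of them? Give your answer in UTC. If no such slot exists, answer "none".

Luca in UTC: 12:45-16:20, 17:25-19:00 (subtract 3h to convert from UTC+3).
Tara in UTC: 11:20-17:55, 18:40-19:00 (add 8h to convert from UTC-8).
Yosef in UTC: 10:40-10:45, 10:55-16:05, 17:45-19:00 (subtract 5h to convert from UTC+5).
Ulla in UTC: 09:40-10:45, 12:35-16:45 (add 1h to convert from UTC-1).
Luca ∩ Tara: 12:45-16:20, 17:25-17:55, 18:40-19:00.
Luca ∩ Tara ∩ Yosef: 12:45-16:05, 17:45-17:55, 18:40-19:00.
Luca ∩ Tara ∩ Yosef ∩ Ulla: 12:45-16:05.
The first common window of at least 20 minutes is 12:45-16:05, so the earliest start is 12:45.

12:45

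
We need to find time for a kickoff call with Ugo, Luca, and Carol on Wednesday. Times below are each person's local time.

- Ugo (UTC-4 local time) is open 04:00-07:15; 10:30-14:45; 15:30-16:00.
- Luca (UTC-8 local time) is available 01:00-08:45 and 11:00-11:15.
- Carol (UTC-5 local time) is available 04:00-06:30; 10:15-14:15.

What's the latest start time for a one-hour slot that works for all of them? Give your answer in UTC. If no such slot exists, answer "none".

15:45

Ugo in UTC: 08:00-11:15, 14:30-18:45, 19:30-20:00 (add 4h to convert from UTC-4).
Luca in UTC: 09:00-16:45, 19:00-19:15 (add 8h to convert from UTC-8).
Carol in UTC: 09:00-11:30, 15:15-19:15 (add 5h to convert from UTC-5).
Ugo ∩ Luca: 09:00-11:15, 14:30-16:45.
Ugo ∩ Luca ∩ Carol: 09:00-11:15, 15:15-16:45.
The last common window of at least 60 minutes is 15:15-16:45; a 60-minute meeting can start as late as 15:45 and still end by 16:45.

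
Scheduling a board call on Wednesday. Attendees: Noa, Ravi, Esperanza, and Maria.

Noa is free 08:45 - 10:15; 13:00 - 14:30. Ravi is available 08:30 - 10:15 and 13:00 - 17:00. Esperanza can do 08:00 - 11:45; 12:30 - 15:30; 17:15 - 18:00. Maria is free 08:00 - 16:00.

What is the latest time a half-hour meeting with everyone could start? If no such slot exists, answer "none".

14:00

Noa ∩ Ravi: 08:45-10:15, 13:00-14:30.
Noa ∩ Ravi ∩ Esperanza: 08:45-10:15, 13:00-14:30.
Noa ∩ Ravi ∩ Esperanza ∩ Maria: 08:45-10:15, 13:00-14:30.
The last common window of at least 30 minutes is 13:00-14:30; a 30-minute meeting can start as late as 14:00 and still end by 14:30.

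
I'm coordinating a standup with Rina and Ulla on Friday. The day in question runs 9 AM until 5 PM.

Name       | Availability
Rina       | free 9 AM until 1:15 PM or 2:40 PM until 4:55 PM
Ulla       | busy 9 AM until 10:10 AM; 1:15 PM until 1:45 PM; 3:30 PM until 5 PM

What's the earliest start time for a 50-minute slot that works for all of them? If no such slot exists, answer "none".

Rina free: 09:00-13:15, 14:40-16:55.
Ulla free: 10:10-13:15, 13:45-15:30 (invert busy blocks within the working day).
Rina ∩ Ulla: 10:10-13:15, 14:40-15:30.
Those are the intersection windows.
The first common window of at least 50 minutes is 10:10-13:15, so the earliest start is 10:10.

10:10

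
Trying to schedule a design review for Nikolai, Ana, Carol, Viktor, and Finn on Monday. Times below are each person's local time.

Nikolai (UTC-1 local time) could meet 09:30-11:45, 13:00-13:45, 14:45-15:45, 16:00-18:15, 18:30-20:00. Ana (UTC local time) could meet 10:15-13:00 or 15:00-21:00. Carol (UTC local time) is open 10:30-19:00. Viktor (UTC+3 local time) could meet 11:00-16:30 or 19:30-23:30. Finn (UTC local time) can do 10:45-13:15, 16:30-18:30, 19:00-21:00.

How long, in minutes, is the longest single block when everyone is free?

Nikolai in UTC: 10:30-12:45, 14:00-14:45, 15:45-16:45, 17:00-19:15, 19:30-21:00 (add 1h to convert from UTC-1).
Ana in UTC: 10:15-13:00, 15:00-21:00.
Carol in UTC: 10:30-19:00.
Viktor in UTC: 08:00-13:30, 16:30-20:30 (subtract 3h to convert from UTC+3).
Finn in UTC: 10:45-13:15, 16:30-18:30, 19:00-21:00.
Nikolai ∩ Ana: 10:30-12:45, 15:45-16:45, 17:00-19:15, 19:30-21:00.
Nikolai ∩ Ana ∩ Carol: 10:30-12:45, 15:45-16:45, 17:00-19:00.
Nikolai ∩ Ana ∩ Carol ∩ Viktor: 10:30-12:45, 16:30-16:45, 17:00-19:00.
Nikolai ∩ Ana ∩ Carol ∩ Viktor ∩ Finn: 10:45-12:45, 16:30-16:45, 17:00-18:30.
So the common availability across everyone is 10:45-12:45, 16:30-16:45, 17:00-18:30.
The longest is 10:45-12:45 at 120 minutes.

120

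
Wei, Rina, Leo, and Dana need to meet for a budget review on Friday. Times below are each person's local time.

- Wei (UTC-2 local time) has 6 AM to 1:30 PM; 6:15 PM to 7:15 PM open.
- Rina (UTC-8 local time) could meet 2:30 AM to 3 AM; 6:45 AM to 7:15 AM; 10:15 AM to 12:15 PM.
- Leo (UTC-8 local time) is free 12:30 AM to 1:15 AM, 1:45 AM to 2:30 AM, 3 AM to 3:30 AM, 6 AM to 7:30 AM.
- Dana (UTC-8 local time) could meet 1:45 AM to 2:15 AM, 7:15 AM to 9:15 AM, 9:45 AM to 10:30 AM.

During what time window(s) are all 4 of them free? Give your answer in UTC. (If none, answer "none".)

none

Wei in UTC: 08:00-15:30, 20:15-21:15 (add 2h to convert from UTC-2).
Rina in UTC: 10:30-11:00, 14:45-15:15, 18:15-20:15 (add 8h to convert from UTC-8).
Leo in UTC: 08:30-09:15, 09:45-10:30, 11:00-11:30, 14:00-15:30 (add 8h to convert from UTC-8).
Dana in UTC: 09:45-10:15, 15:15-17:15, 17:45-18:30 (add 8h to convert from UTC-8).
Wei ∩ Rina: 10:30-11:00, 14:45-15:15.
Wei ∩ Rina ∩ Leo: 14:45-15:15.
Wei ∩ Rina ∩ Leo ∩ Dana: ∅.
There is no time when everyone is free.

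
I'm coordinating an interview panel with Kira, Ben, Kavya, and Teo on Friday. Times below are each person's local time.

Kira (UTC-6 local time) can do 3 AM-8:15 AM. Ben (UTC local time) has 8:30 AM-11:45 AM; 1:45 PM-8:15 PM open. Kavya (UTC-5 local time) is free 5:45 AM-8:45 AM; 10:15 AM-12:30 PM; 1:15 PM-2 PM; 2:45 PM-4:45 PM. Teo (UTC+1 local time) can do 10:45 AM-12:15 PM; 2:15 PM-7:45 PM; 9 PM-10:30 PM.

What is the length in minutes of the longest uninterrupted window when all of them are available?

30

Kira in UTC: 09:00-14:15 (add 6h to convert from UTC-6).
Ben in UTC: 08:30-11:45, 13:45-20:15.
Kavya in UTC: 10:45-13:45, 15:15-17:30, 18:15-19:00, 19:45-21:45 (add 5h to convert from UTC-5).
Teo in UTC: 09:45-11:15, 13:15-18:45, 20:00-21:30 (subtract 1h to convert from UTC+1).
Kira ∩ Ben: 09:00-11:45, 13:45-14:15.
Kira ∩ Ben ∩ Kavya: 10:45-11:45.
Kira ∩ Ben ∩ Kavya ∩ Teo: 10:45-11:15.
The longest is 10:45-11:15 at 30 minutes.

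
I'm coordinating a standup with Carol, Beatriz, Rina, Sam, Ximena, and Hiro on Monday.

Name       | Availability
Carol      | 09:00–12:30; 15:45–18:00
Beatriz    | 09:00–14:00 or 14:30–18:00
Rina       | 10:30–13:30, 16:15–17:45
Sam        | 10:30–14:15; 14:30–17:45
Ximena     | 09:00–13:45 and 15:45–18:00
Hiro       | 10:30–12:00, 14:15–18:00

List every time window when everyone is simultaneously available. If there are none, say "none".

Carol ∩ Beatriz: 09:00-12:30, 15:45-18:00.
Carol ∩ Beatriz ∩ Rina: 10:30-12:30, 16:15-17:45.
Carol ∩ Beatriz ∩ Rina ∩ Sam: 10:30-12:30, 16:15-17:45.
Carol ∩ Beatriz ∩ Rina ∩ Sam ∩ Ximena: 10:30-12:30, 16:15-17:45.
Carol ∩ Beatriz ∩ Rina ∩ Sam ∩ Ximena ∩ Hiro: 10:30-12:00, 16:15-17:45.

10:30-12:00, 16:15-17:45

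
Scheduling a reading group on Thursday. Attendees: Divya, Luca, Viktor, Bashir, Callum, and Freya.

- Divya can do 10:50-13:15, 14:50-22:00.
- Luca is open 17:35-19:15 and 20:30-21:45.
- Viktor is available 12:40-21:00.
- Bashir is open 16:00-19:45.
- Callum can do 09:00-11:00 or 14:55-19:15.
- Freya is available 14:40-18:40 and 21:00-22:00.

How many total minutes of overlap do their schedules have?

65

Divya ∩ Luca: 17:35-19:15, 20:30-21:45.
Divya ∩ Luca ∩ Viktor: 17:35-19:15, 20:30-21:00.
Divya ∩ Luca ∩ Viktor ∩ Bashir: 17:35-19:15.
Divya ∩ Luca ∩ Viktor ∩ Bashir ∩ Callum: 17:35-19:15.
Divya ∩ Luca ∩ Viktor ∩ Bashir ∩ Callum ∩ Freya: 17:35-18:40.
That's a single block of 65 minutes.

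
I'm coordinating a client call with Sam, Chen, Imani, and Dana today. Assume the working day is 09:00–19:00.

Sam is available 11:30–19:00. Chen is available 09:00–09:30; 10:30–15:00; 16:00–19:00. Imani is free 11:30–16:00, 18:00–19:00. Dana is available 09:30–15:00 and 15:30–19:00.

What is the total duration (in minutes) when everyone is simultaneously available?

270

Sam ∩ Chen: 11:30-15:00, 16:00-19:00.
Sam ∩ Chen ∩ Imani: 11:30-15:00, 18:00-19:00.
Sam ∩ Chen ∩ Imani ∩ Dana: 11:30-15:00, 18:00-19:00.
Those are the intersection windows.
Summing the common windows: 210 + 60 = 270 minutes.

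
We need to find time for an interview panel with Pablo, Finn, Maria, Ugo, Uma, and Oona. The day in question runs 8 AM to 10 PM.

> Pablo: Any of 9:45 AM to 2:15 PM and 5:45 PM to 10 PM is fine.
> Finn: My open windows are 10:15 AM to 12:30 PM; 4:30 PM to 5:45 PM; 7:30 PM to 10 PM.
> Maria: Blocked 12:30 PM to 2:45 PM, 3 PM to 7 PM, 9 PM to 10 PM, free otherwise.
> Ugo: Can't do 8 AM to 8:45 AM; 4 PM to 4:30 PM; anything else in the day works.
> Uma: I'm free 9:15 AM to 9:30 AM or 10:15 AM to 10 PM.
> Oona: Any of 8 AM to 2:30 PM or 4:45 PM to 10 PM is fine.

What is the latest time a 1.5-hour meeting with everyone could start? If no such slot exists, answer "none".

19:30

Pablo free: 09:45-14:15, 17:45-22:00.
Finn free: 10:15-12:30, 16:30-17:45, 19:30-22:00.
Maria free: 08:00-12:30, 14:45-15:00, 19:00-21:00 (invert busy blocks within the working day).
Ugo free: 08:45-16:00, 16:30-22:00 (invert busy blocks within the working day).
Uma free: 09:15-09:30, 10:15-22:00.
Oona free: 08:00-14:30, 16:45-22:00.
Pablo ∩ Finn: 10:15-12:30, 19:30-22:00.
Pablo ∩ Finn ∩ Maria: 10:15-12:30, 19:30-21:00.
Pablo ∩ Finn ∩ Maria ∩ Ugo: 10:15-12:30, 19:30-21:00.
Pablo ∩ Finn ∩ Maria ∩ Ugo ∩ Uma: 10:15-12:30, 19:30-21:00.
Pablo ∩ Finn ∩ Maria ∩ Ugo ∩ Uma ∩ Oona: 10:15-12:30, 19:30-21:00.
The last common window of at least 90 minutes is 19:30-21:00; a 90-minute meeting can start as late as 19:30 and still end by 21:00.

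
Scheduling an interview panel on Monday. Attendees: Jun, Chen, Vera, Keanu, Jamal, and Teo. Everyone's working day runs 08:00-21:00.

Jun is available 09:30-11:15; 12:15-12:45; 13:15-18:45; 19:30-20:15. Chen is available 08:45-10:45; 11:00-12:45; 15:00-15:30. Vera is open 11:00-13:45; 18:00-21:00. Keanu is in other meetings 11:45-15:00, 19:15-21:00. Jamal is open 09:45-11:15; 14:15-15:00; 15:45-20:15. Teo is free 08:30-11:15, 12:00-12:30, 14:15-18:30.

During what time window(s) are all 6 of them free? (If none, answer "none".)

Jun free: 09:30-11:15, 12:15-12:45, 13:15-18:45, 19:30-20:15.
Chen free: 08:45-10:45, 11:00-12:45, 15:00-15:30.
Vera free: 11:00-13:45, 18:00-21:00.
Keanu free: 08:00-11:45, 15:00-19:15 (invert busy blocks within the working day).
Jamal free: 09:45-11:15, 14:15-15:00, 15:45-20:15.
Teo free: 08:30-11:15, 12:00-12:30, 14:15-18:30.
Jun ∩ Chen: 09:30-10:45, 11:00-11:15, 12:15-12:45, 15:00-15:30.
Jun ∩ Chen ∩ Vera: 11:00-11:15, 12:15-12:45.
Jun ∩ Chen ∩ Vera ∩ Keanu: 11:00-11:15.
Jun ∩ Chen ∩ Vera ∩ Keanu ∩ Jamal: 11:00-11:15.
Jun ∩ Chen ∩ Vera ∩ Keanu ∩ Jamal ∩ Teo: 11:00-11:15.
Those are the intersection windows.

11:00-11:15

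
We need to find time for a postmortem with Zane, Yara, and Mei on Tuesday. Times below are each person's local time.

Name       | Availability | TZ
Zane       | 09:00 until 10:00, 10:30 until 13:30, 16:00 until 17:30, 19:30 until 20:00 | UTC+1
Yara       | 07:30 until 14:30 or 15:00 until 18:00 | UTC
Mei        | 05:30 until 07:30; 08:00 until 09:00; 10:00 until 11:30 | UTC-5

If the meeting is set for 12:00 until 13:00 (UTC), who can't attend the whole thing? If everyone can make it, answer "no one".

Zane in UTC: 08:00-09:00, 09:30-12:30, 15:00-16:30, 18:30-19:00 (subtract 1h to convert from UTC+1).
Yara in UTC: 07:30-14:30, 15:00-18:00.
Mei in UTC: 10:30-12:30, 13:00-14:00, 15:00-16:30 (add 5h to convert from UTC-5).
Zane: not fully free for 12:00-13:00. Yara: free for 12:00-13:00. Mei: not fully free for 12:00-13:00.

Mei, Zane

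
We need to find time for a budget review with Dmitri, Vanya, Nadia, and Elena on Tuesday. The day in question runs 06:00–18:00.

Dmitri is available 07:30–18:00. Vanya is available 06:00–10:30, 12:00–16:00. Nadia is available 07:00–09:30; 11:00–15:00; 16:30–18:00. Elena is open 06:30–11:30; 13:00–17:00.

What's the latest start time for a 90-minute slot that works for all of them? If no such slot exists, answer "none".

13:30

Dmitri ∩ Vanya: 07:30-10:30, 12:00-16:00.
Dmitri ∩ Vanya ∩ Nadia: 07:30-09:30, 12:00-15:00.
Dmitri ∩ Vanya ∩ Nadia ∩ Elena: 07:30-09:30, 13:00-15:00.
The last common window of at least 90 minutes is 13:00-15:00; a 90-minute meeting can start as late as 13:30 and still end by 15:00.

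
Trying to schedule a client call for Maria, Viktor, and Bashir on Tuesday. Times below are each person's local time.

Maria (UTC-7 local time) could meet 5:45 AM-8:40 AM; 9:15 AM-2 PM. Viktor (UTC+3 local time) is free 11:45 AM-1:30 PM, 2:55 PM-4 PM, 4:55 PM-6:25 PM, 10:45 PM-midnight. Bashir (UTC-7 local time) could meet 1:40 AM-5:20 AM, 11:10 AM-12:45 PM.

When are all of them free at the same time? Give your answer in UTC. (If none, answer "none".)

Maria in UTC: 12:45-15:40, 16:15-21:00 (add 7h to convert from UTC-7).
Viktor in UTC: 08:45-10:30, 11:55-13:00, 13:55-15:25, 19:45-21:00 (subtract 3h to convert from UTC+3).
Bashir in UTC: 08:40-12:20, 18:10-19:45 (add 7h to convert from UTC-7).
Maria ∩ Viktor: 12:45-13:00, 13:55-15:25, 19:45-21:00.
Maria ∩ Viktor ∩ Bashir: ∅.
There is no time when everyone is free.

none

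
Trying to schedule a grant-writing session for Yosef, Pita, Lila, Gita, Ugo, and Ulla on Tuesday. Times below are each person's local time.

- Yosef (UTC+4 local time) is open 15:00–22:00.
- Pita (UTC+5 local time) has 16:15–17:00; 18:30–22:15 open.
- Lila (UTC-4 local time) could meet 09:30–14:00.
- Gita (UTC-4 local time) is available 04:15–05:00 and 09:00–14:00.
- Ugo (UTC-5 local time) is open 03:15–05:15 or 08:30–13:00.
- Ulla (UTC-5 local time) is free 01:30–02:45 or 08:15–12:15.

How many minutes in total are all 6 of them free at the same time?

Yosef in UTC: 11:00-18:00 (subtract 4h to convert from UTC+4).
Pita in UTC: 11:15-12:00, 13:30-17:15 (subtract 5h to convert from UTC+5).
Lila in UTC: 13:30-18:00 (add 4h to convert from UTC-4).
Gita in UTC: 08:15-09:00, 13:00-18:00 (add 4h to convert from UTC-4).
Ugo in UTC: 08:15-10:15, 13:30-18:00 (add 5h to convert from UTC-5).
Ulla in UTC: 06:30-07:45, 13:15-17:15 (add 5h to convert from UTC-5).
Yosef ∩ Pita: 11:15-12:00, 13:30-17:15.
Yosef ∩ Pita ∩ Lila: 13:30-17:15.
Yosef ∩ Pita ∩ Lila ∩ Gita: 13:30-17:15.
Yosef ∩ Pita ∩ Lila ∩ Gita ∩ Ugo: 13:30-17:15.
Yosef ∩ Pita ∩ Lila ∩ Gita ∩ Ugo ∩ Ulla: 13:30-17:15.
That's a single block of 225 minutes.

225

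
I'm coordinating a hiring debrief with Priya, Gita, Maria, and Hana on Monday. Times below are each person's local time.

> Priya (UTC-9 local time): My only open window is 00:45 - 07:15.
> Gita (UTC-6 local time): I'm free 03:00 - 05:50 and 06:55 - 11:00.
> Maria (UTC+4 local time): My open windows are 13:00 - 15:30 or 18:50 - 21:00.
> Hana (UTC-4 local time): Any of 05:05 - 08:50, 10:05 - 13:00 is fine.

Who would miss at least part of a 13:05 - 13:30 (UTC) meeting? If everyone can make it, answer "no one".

Hana, Maria

Priya in UTC: 09:45-16:15 (add 9h to convert from UTC-9).
Gita in UTC: 09:00-11:50, 12:55-17:00 (add 6h to convert from UTC-6).
Maria in UTC: 09:00-11:30, 14:50-17:00 (subtract 4h to convert from UTC+4).
Hana in UTC: 09:05-12:50, 14:05-17:00 (add 4h to convert from UTC-4).
Priya: free for 13:05-13:30. Gita: free for 13:05-13:30. Maria: not fully free for 13:05-13:30. Hana: not fully free for 13:05-13:30.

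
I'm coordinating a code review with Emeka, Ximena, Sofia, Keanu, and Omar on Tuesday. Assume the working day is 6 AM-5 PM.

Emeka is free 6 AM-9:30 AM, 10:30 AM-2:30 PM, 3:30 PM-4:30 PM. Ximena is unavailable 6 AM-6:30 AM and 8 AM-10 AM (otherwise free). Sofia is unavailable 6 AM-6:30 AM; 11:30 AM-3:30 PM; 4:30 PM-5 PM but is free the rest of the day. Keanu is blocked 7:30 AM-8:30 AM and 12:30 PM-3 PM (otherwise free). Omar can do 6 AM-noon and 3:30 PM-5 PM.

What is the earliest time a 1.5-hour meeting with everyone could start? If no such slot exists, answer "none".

none

Emeka free: 06:00-09:30, 10:30-14:30, 15:30-16:30.
Ximena free: 06:30-08:00, 10:00-17:00 (invert busy blocks within the working day).
Sofia free: 06:30-11:30, 15:30-16:30 (invert busy blocks within the working day).
Keanu free: 06:00-07:30, 08:30-12:30, 15:00-17:00 (invert busy blocks within the working day).
Omar free: 06:00-12:00, 15:30-17:00.
Emeka ∩ Ximena: 06:30-08:00, 10:30-14:30, 15:30-16:30.
Emeka ∩ Ximena ∩ Sofia: 06:30-08:00, 10:30-11:30, 15:30-16:30.
Emeka ∩ Ximena ∩ Sofia ∩ Keanu: 06:30-07:30, 10:30-11:30, 15:30-16:30.
Emeka ∩ Ximena ∩ Sofia ∩ Keanu ∩ Omar: 06:30-07:30, 10:30-11:30, 15:30-16:30.
Those are the intersection windows.
No common window is at least 90 minutes long.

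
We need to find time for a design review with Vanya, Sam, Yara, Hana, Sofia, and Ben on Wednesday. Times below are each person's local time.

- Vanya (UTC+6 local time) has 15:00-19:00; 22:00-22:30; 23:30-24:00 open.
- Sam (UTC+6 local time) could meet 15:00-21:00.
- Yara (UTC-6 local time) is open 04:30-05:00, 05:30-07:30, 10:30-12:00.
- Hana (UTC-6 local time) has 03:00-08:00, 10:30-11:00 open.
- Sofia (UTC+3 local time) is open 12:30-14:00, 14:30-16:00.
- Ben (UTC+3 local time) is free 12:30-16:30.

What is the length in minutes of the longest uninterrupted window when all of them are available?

Vanya in UTC: 09:00-13:00, 16:00-16:30, 17:30-18:00 (subtract 6h to convert from UTC+6).
Sam in UTC: 09:00-15:00 (subtract 6h to convert from UTC+6).
Yara in UTC: 10:30-11:00, 11:30-13:30, 16:30-18:00 (add 6h to convert from UTC-6).
Hana in UTC: 09:00-14:00, 16:30-17:00 (add 6h to convert from UTC-6).
Sofia in UTC: 09:30-11:00, 11:30-13:00 (subtract 3h to convert from UTC+3).
Ben in UTC: 09:30-13:30 (subtract 3h to convert from UTC+3).
Vanya ∩ Sam: 09:00-13:00.
Vanya ∩ Sam ∩ Yara: 10:30-11:00, 11:30-13:00.
Vanya ∩ Sam ∩ Yara ∩ Hana: 10:30-11:00, 11:30-13:00.
Vanya ∩ Sam ∩ Yara ∩ Hana ∩ Sofia: 10:30-11:00, 11:30-13:00.
Vanya ∩ Sam ∩ Yara ∩ Hana ∩ Sofia ∩ Ben: 10:30-11:00, 11:30-13:00.
So the common availability across everyone is 10:30-11:00, 11:30-13:00.
The longest is 11:30-13:00 at 90 minutes.

90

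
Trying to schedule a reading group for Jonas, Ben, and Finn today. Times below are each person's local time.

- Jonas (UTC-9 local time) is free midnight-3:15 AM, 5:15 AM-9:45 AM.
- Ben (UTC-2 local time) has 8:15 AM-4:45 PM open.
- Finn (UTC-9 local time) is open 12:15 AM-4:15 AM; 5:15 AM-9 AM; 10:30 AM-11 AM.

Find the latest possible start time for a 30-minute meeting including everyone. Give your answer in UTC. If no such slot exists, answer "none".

Jonas in UTC: 09:00-12:15, 14:15-18:45 (add 9h to convert from UTC-9).
Ben in UTC: 10:15-18:45 (add 2h to convert from UTC-2).
Finn in UTC: 09:15-13:15, 14:15-18:00, 19:30-20:00 (add 9h to convert from UTC-9).
Jonas ∩ Ben: 10:15-12:15, 14:15-18:45.
Jonas ∩ Ben ∩ Finn: 10:15-12:15, 14:15-18:00.
The last common window of at least 30 minutes is 14:15-18:00; a 30-minute meeting can start as late as 17:30 and still end by 18:00.

17:30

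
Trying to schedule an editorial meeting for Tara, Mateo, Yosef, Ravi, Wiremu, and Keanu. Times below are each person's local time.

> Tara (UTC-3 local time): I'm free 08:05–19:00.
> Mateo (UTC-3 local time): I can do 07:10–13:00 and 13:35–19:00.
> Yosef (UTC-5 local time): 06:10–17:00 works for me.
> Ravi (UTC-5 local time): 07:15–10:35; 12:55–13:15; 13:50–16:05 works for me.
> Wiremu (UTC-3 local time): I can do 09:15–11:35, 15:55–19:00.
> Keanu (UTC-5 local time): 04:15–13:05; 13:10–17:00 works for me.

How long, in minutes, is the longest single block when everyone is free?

140

Tara in UTC: 11:05-22:00 (add 3h to convert from UTC-3).
Mateo in UTC: 10:10-16:00, 16:35-22:00 (add 3h to convert from UTC-3).
Yosef in UTC: 11:10-22:00 (add 5h to convert from UTC-5).
Ravi in UTC: 12:15-15:35, 17:55-18:15, 18:50-21:05 (add 5h to convert from UTC-5).
Wiremu in UTC: 12:15-14:35, 18:55-22:00 (add 3h to convert from UTC-3).
Keanu in UTC: 09:15-18:05, 18:10-22:00 (add 5h to convert from UTC-5).
Tara ∩ Mateo: 11:05-16:00, 16:35-22:00.
Tara ∩ Mateo ∩ Yosef: 11:10-16:00, 16:35-22:00.
Tara ∩ Mateo ∩ Yosef ∩ Ravi: 12:15-15:35, 17:55-18:15, 18:50-21:05.
Tara ∩ Mateo ∩ Yosef ∩ Ravi ∩ Wiremu: 12:15-14:35, 18:55-21:05.
Tara ∩ Mateo ∩ Yosef ∩ Ravi ∩ Wiremu ∩ Keanu: 12:15-14:35, 18:55-21:05.
Those are the intersection windows.
The longest is 12:15-14:35 at 140 minutes.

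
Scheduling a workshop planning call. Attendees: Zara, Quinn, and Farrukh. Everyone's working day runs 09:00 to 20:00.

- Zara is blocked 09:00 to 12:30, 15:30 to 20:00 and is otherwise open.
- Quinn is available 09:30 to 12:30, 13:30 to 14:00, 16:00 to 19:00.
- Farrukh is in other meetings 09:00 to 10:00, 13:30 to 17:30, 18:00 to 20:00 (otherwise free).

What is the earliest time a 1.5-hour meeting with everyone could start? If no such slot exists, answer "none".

none

Zara free: 12:30-15:30 (invert busy blocks within the working day).
Quinn free: 09:30-12:30, 13:30-14:00, 16:00-19:00.
Farrukh free: 10:00-13:30, 17:30-18:00 (invert busy blocks within the working day).
Zara ∩ Quinn: 13:30-14:00.
Zara ∩ Quinn ∩ Farrukh: ∅.
There is no time when everyone is free.
No common window is at least 90 minutes long.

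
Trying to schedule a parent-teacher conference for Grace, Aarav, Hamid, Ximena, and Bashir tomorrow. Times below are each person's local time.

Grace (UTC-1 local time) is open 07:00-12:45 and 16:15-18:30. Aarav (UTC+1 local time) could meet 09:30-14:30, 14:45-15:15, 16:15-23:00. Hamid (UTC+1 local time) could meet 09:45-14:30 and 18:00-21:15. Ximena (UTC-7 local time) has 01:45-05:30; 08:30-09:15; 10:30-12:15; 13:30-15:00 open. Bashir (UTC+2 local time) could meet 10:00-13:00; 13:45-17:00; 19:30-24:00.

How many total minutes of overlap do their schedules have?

Grace in UTC: 08:00-13:45, 17:15-19:30 (add 1h to convert from UTC-1).
Aarav in UTC: 08:30-13:30, 13:45-14:15, 15:15-22:00 (subtract 1h to convert from UTC+1).
Hamid in UTC: 08:45-13:30, 17:00-20:15 (subtract 1h to convert from UTC+1).
Ximena in UTC: 08:45-12:30, 15:30-16:15, 17:30-19:15, 20:30-22:00 (add 7h to convert from UTC-7).
Bashir in UTC: 08:00-11:00, 11:45-15:00, 17:30-22:00 (subtract 2h to convert from UTC+2).
Grace ∩ Aarav: 08:30-13:30, 17:15-19:30.
Grace ∩ Aarav ∩ Hamid: 08:45-13:30, 17:15-19:30.
Grace ∩ Aarav ∩ Hamid ∩ Ximena: 08:45-12:30, 17:30-19:15.
Grace ∩ Aarav ∩ Hamid ∩ Ximena ∩ Bashir: 08:45-11:00, 11:45-12:30, 17:30-19:15.
So the common availability across everyone is 08:45-11:00, 11:45-12:30, 17:30-19:15.
Summing the common windows: 135 + 45 + 105 = 285 minutes.

285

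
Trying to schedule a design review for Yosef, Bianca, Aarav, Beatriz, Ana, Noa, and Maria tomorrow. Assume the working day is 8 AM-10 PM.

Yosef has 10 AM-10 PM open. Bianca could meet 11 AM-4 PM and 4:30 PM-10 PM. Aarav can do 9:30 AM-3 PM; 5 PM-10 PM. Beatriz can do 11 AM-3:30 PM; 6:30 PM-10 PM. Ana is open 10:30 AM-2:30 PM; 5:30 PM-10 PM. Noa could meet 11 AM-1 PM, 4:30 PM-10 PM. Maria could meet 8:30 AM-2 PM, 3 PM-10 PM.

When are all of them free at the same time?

Yosef ∩ Bianca: 11:00-16:00, 16:30-22:00.
Yosef ∩ Bianca ∩ Aarav: 11:00-15:00, 17:00-22:00.
Yosef ∩ Bianca ∩ Aarav ∩ Beatriz: 11:00-15:00, 18:30-22:00.
Yosef ∩ Bianca ∩ Aarav ∩ Beatriz ∩ Ana: 11:00-14:30, 18:30-22:00.
Yosef ∩ Bianca ∩ Aarav ∩ Beatriz ∩ Ana ∩ Noa: 11:00-13:00, 18:30-22:00.
Yosef ∩ Bianca ∩ Aarav ∩ Beatriz ∩ Ana ∩ Noa ∩ Maria: 11:00-13:00, 18:30-22:00.
Those are the intersection windows.

11:00-13:00, 18:30-22:00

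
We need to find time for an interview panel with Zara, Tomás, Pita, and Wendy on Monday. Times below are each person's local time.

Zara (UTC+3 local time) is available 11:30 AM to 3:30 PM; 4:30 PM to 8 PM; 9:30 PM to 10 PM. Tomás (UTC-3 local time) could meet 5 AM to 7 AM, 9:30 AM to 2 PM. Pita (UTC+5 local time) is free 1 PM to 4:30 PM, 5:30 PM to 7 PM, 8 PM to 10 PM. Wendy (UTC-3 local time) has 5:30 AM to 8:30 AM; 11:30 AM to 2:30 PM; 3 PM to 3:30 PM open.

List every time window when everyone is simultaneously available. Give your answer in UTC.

Zara in UTC: 08:30-12:30, 13:30-17:00, 18:30-19:00 (subtract 3h to convert from UTC+3).
Tomás in UTC: 08:00-10:00, 12:30-17:00 (add 3h to convert from UTC-3).
Pita in UTC: 08:00-11:30, 12:30-14:00, 15:00-17:00 (subtract 5h to convert from UTC+5).
Wendy in UTC: 08:30-11:30, 14:30-17:30, 18:00-18:30 (add 3h to convert from UTC-3).
Zara ∩ Tomás: 08:30-10:00, 13:30-17:00.
Zara ∩ Tomás ∩ Pita: 08:30-10:00, 13:30-14:00, 15:00-17:00.
Zara ∩ Tomás ∩ Pita ∩ Wendy: 08:30-10:00, 15:00-17:00.
Those are the intersection windows.

08:30-10:00, 15:00-17:00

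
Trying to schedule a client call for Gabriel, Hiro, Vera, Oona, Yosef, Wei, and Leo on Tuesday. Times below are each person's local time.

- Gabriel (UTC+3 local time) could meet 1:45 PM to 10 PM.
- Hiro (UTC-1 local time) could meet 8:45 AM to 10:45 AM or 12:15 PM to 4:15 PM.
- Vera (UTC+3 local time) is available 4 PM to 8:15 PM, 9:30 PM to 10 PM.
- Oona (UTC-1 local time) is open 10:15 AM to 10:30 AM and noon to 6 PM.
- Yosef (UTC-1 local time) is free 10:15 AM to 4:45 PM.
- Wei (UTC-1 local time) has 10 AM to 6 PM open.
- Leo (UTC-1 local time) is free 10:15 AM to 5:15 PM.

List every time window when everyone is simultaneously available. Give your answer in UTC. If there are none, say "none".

13:15-17:15

Gabriel in UTC: 10:45-19:00 (subtract 3h to convert from UTC+3).
Hiro in UTC: 09:45-11:45, 13:15-17:15 (add 1h to convert from UTC-1).
Vera in UTC: 13:00-17:15, 18:30-19:00 (subtract 3h to convert from UTC+3).
Oona in UTC: 11:15-11:30, 13:00-19:00 (add 1h to convert from UTC-1).
Yosef in UTC: 11:15-17:45 (add 1h to convert from UTC-1).
Wei in UTC: 11:00-19:00 (add 1h to convert from UTC-1).
Leo in UTC: 11:15-18:15 (add 1h to convert from UTC-1).
Gabriel ∩ Hiro: 10:45-11:45, 13:15-17:15.
Gabriel ∩ Hiro ∩ Vera: 13:15-17:15.
Gabriel ∩ Hiro ∩ Vera ∩ Oona: 13:15-17:15.
Gabriel ∩ Hiro ∩ Vera ∩ Oona ∩ Yosef: 13:15-17:15.
Gabriel ∩ Hiro ∩ Vera ∩ Oona ∩ Yosef ∩ Wei: 13:15-17:15.
Gabriel ∩ Hiro ∩ Vera ∩ Oona ∩ Yosef ∩ Wei ∩ Leo: 13:15-17:15.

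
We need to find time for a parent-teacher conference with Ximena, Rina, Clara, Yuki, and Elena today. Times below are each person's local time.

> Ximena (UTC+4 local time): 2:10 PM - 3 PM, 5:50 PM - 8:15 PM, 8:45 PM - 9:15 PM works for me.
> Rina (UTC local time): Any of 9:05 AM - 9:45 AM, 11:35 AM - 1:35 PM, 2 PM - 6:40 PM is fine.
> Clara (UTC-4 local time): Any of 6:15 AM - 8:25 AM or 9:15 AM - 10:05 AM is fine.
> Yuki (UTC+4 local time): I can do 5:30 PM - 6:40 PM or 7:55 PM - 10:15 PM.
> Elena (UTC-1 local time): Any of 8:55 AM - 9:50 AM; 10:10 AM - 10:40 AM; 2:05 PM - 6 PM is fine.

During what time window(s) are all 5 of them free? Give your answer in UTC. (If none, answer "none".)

none

Ximena in UTC: 10:10-11:00, 13:50-16:15, 16:45-17:15 (subtract 4h to convert from UTC+4).
Rina in UTC: 09:05-09:45, 11:35-13:35, 14:00-18:40.
Clara in UTC: 10:15-12:25, 13:15-14:05 (add 4h to convert from UTC-4).
Yuki in UTC: 13:30-14:40, 15:55-18:15 (subtract 4h to convert from UTC+4).
Elena in UTC: 09:55-10:50, 11:10-11:40, 15:05-19:00 (add 1h to convert from UTC-1).
Ximena ∩ Rina: 14:00-16:15, 16:45-17:15.
Ximena ∩ Rina ∩ Clara: 14:00-14:05.
Ximena ∩ Rina ∩ Clara ∩ Yuki: 14:00-14:05.
Ximena ∩ Rina ∩ Clara ∩ Yuki ∩ Elena: ∅.
There is no time when everyone is free.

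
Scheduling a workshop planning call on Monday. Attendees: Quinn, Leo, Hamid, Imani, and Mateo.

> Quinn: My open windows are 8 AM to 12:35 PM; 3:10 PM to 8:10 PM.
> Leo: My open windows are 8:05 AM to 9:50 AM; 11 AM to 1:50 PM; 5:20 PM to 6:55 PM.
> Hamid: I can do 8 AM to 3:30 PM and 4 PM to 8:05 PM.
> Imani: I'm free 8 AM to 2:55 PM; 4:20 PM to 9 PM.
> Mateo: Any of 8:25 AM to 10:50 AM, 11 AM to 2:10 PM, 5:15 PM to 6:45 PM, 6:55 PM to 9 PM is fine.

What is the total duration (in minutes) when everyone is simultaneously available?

Quinn ∩ Leo: 08:05-09:50, 11:00-12:35, 17:20-18:55.
Quinn ∩ Leo ∩ Hamid: 08:05-09:50, 11:00-12:35, 17:20-18:55.
Quinn ∩ Leo ∩ Hamid ∩ Imani: 08:05-09:50, 11:00-12:35, 17:20-18:55.
Quinn ∩ Leo ∩ Hamid ∩ Imani ∩ Mateo: 08:25-09:50, 11:00-12:35, 17:20-18:45.
Those are the intersection windows.
Summing the common windows: 85 + 95 + 85 = 265 minutes.

265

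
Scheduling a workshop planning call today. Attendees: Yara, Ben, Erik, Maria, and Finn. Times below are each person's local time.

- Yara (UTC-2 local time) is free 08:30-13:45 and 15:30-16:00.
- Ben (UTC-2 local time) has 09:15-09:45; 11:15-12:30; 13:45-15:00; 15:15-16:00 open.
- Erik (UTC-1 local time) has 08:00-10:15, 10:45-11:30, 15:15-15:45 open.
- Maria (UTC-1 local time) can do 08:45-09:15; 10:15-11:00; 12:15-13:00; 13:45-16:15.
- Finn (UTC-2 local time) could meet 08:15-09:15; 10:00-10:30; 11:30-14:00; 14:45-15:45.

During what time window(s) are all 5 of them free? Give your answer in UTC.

none

Yara in UTC: 10:30-15:45, 17:30-18:00 (add 2h to convert from UTC-2).
Ben in UTC: 11:15-11:45, 13:15-14:30, 15:45-17:00, 17:15-18:00 (add 2h to convert from UTC-2).
Erik in UTC: 09:00-11:15, 11:45-12:30, 16:15-16:45 (add 1h to convert from UTC-1).
Maria in UTC: 09:45-10:15, 11:15-12:00, 13:15-14:00, 14:45-17:15 (add 1h to convert from UTC-1).
Finn in UTC: 10:15-11:15, 12:00-12:30, 13:30-16:00, 16:45-17:45 (add 2h to convert from UTC-2).
Yara ∩ Ben: 11:15-11:45, 13:15-14:30, 17:30-18:00.
Yara ∩ Ben ∩ Erik: ∅.
Yara ∩ Ben ∩ Erik ∩ Maria: ∅.
Yara ∩ Ben ∩ Erik ∩ Maria ∩ Finn: ∅.
There is no time when everyone is free.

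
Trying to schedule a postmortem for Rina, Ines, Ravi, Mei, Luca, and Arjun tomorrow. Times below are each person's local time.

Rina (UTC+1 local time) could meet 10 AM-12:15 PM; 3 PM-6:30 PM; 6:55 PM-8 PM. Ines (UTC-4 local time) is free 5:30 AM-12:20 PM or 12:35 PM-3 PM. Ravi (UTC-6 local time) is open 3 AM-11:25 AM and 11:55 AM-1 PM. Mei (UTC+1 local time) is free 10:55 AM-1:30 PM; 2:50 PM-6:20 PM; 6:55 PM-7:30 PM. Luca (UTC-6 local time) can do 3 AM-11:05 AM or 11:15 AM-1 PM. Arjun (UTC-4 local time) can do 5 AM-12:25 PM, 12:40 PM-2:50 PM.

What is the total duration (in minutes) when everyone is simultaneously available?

Rina in UTC: 09:00-11:15, 14:00-17:30, 17:55-19:00 (subtract 1h to convert from UTC+1).
Ines in UTC: 09:30-16:20, 16:35-19:00 (add 4h to convert from UTC-4).
Ravi in UTC: 09:00-17:25, 17:55-19:00 (add 6h to convert from UTC-6).
Mei in UTC: 09:55-12:30, 13:50-17:20, 17:55-18:30 (subtract 1h to convert from UTC+1).
Luca in UTC: 09:00-17:05, 17:15-19:00 (add 6h to convert from UTC-6).
Arjun in UTC: 09:00-16:25, 16:40-18:50 (add 4h to convert from UTC-4).
Rina ∩ Ines: 09:30-11:15, 14:00-16:20, 16:35-17:30, 17:55-19:00.
Rina ∩ Ines ∩ Ravi: 09:30-11:15, 14:00-16:20, 16:35-17:25, 17:55-19:00.
Rina ∩ Ines ∩ Ravi ∩ Mei: 09:55-11:15, 14:00-16:20, 16:35-17:20, 17:55-18:30.
Rina ∩ Ines ∩ Ravi ∩ Mei ∩ Luca: 09:55-11:15, 14:00-16:20, 16:35-17:05, 17:15-17:20, 17:55-18:30.
Rina ∩ Ines ∩ Ravi ∩ Mei ∩ Luca ∩ Arjun: 09:55-11:15, 14:00-16:20, 16:40-17:05, 17:15-17:20, 17:55-18:30.
Summing the common windows: 80 + 140 + 25 + 5 + 35 = 285 minutes.

285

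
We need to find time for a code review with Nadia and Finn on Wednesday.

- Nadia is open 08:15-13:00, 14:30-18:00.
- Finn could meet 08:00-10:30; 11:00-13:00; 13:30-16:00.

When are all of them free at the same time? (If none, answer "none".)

08:15-10:30, 11:00-13:00, 14:30-16:00

Nadia ∩ Finn: 08:15-10:30, 11:00-13:00, 14:30-16:00.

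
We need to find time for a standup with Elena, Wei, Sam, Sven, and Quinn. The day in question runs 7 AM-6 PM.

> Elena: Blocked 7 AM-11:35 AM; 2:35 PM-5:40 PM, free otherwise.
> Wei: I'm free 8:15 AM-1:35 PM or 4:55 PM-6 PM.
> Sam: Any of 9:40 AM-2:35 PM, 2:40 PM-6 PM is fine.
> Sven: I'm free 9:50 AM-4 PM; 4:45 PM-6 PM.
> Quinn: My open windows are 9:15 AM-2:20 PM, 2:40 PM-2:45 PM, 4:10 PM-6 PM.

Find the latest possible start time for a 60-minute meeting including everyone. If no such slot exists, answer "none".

Elena free: 11:35-14:35, 17:40-18:00 (invert busy blocks within the working day).
Wei free: 08:15-13:35, 16:55-18:00.
Sam free: 09:40-14:35, 14:40-18:00.
Sven free: 09:50-16:00, 16:45-18:00.
Quinn free: 09:15-14:20, 14:40-14:45, 16:10-18:00.
Elena ∩ Wei: 11:35-13:35, 17:40-18:00.
Elena ∩ Wei ∩ Sam: 11:35-13:35, 17:40-18:00.
Elena ∩ Wei ∩ Sam ∩ Sven: 11:35-13:35, 17:40-18:00.
Elena ∩ Wei ∩ Sam ∩ Sven ∩ Quinn: 11:35-13:35, 17:40-18:00.
The last common window of at least 60 minutes is 11:35-13:35; a 60-minute meeting can start as late as 12:35 and still end by 13:35.

12:35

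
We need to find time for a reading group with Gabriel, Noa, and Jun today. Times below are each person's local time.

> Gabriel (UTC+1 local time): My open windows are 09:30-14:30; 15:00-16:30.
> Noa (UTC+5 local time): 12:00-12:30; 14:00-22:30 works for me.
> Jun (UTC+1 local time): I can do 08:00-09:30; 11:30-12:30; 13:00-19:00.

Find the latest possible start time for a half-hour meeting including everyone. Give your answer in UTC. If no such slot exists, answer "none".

15:00

Gabriel in UTC: 08:30-13:30, 14:00-15:30 (subtract 1h to convert from UTC+1).
Noa in UTC: 07:00-07:30, 09:00-17:30 (subtract 5h to convert from UTC+5).
Jun in UTC: 07:00-08:30, 10:30-11:30, 12:00-18:00 (subtract 1h to convert from UTC+1).
Gabriel ∩ Noa: 09:00-13:30, 14:00-15:30.
Gabriel ∩ Noa ∩ Jun: 10:30-11:30, 12:00-13:30, 14:00-15:30.
The last common window of at least 30 minutes is 14:00-15:30; a 30-minute meeting can start as late as 15:00 and still end by 15:30.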